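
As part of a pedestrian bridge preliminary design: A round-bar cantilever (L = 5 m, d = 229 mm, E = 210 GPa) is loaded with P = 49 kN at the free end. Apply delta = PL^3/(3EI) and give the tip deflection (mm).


I = pi * d^4 / 64 = pi * 229^4 / 64 = 134993180.01 mm^4
L = 5000.0 mm, P = 49000.0 N, E = 210000.0 MPa
delta = P * L^3 / (3 * E * I)
= 49000.0 * 5000.0^3 / (3 * 210000.0 * 134993180.01)
= 72.0201 mm

72.0201 mm


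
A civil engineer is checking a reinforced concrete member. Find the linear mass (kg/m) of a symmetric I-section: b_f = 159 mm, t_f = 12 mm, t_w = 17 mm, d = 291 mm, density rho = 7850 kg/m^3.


A_flanges = 2 * 159 * 12 = 3816 mm^2
A_web = (291 - 2 * 12) * 17 = 4539 mm^2
A_total = 3816 + 4539 = 8355 mm^2 = 0.008355 m^2
Weight = rho * A = 7850 * 0.008355 = 65.5867 kg/m

65.5867 kg/m


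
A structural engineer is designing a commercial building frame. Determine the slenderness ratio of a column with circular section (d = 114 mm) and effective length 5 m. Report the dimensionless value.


Radius of gyration r = d / 4 = 114 / 4 = 28.5 mm
L_eff = 5000.0 mm
Slenderness ratio = L / r = 5000.0 / 28.5 = 175.44 (dimensionless)

175.44 (dimensionless)


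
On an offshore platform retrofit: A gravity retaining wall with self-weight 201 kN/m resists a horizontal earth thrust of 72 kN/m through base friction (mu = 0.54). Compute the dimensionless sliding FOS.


Resisting force = mu * W = 0.54 * 201 = 108.54 kN/m
FOS = Resisting / Driving = 108.54 / 72
= 1.5075 (dimensionless)

1.5075 (dimensionless)


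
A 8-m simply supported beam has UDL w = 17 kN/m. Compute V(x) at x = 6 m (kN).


R_A = w * L / 2 = 17 * 8 / 2 = 68.0 kN
V(x) = R_A - w * x = 68.0 - 17 * 6
= -34.0 kN

-34.0 kN


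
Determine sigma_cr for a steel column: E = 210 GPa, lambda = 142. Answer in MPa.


sigma_cr = pi^2 * E / lambda^2
= 9.8696 * 210000.0 / 142^2
= 9.8696 * 210000.0 / 20164
= 102.788 MPa

102.788 MPa


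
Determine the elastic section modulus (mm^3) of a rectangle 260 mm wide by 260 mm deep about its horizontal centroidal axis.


S = b * h^2 / 6
= 260 * 260^2 / 6
= 260 * 67600 / 6
= 2929333.33 mm^3

2929333.33 mm^3


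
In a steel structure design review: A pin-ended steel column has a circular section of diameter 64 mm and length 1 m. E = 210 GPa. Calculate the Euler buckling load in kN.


I = pi * d^4 / 64 = 823549.66 mm^4
L = 1000.0 mm
P_cr = pi^2 * E * I / L^2
= 9.8696 * 210000.0 * 823549.66 / 1000.0^2
= 1706902.97 N = 1706.903 kN

1706.903 kN


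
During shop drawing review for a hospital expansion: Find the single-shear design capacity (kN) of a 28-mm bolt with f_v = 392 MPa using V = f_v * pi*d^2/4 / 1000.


A = pi * d^2 / 4 = pi * 28^2 / 4 = 615.7522 mm^2
V = f_v * A / 1000 = 392 * 615.7522 / 1000
= 241.3748 kN

241.3748 kN


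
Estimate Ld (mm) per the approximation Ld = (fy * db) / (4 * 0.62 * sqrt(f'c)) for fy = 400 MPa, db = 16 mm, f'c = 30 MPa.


Ld = (fy * db) / (4 * 0.62 * sqrt(f'c))
= (400 * 16) / (4 * 0.62 * sqrt(30))
= 6400 / 13.5835
= 471.16 mm

471.16 mm


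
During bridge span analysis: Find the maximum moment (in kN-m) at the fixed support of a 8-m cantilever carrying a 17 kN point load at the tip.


For a cantilever with a point load at the free end:
M_max = P * L = 17 * 8 = 136 kN-m

136 kN-m


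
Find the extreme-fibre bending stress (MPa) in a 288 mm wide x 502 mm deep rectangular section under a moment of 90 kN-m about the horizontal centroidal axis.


I = b * h^3 / 12 = 288 * 502^3 / 12 = 3036144192.0 mm^4
y = h / 2 = 502 / 2 = 251.0 mm
M = 90 kN-m = 90000000.0 N-mm
sigma = M * y / I = 90000000.0 * 251.0 / 3036144192.0
= 7.44 MPa

7.44 MPa


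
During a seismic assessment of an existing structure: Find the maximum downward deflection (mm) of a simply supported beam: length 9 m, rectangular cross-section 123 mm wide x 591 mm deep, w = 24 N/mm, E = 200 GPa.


I = 123 * 591^3 / 12 = 2115856977.75 mm^4
L = 9000.0 mm, w = 24 N/mm, E = 200000.0 MPa
delta = 5 * w * L^4 / (384 * E * I)
= 5 * 24 * 9000.0^4 / (384 * 200000.0 * 2115856977.75)
= 4.8451 mm

4.8451 mm


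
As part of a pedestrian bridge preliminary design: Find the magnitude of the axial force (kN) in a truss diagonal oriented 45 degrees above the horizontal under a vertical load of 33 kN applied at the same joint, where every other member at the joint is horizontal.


At the joint, only the diagonal has a vertical component, so vertical equilibrium gives:
F * sin(45) = 33
F = 33 / sin(45)
= 33 / 0.707107
= 46.67 kN

46.67 kN


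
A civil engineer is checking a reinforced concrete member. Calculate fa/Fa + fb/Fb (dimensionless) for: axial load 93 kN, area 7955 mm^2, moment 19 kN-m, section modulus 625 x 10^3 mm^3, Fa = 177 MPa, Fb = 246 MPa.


f_a = P / A = 93000.0 / 7955 = 11.6908 MPa
f_b = M / S = 19000000.0 / 625000.0 = 30.4 MPa
Ratio = f_a / Fa + f_b / Fb
= 11.6908 / 177 + 30.4 / 246
= 0.1896 (dimensionless)

0.1896 (dimensionless)


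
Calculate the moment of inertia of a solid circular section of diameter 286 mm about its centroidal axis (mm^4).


r = d / 2 = 286 / 2 = 143.0 mm
I = pi * r^4 / 4 = pi * 143.0^4 / 4
= 328423353.43 mm^4

328423353.43 mm^4


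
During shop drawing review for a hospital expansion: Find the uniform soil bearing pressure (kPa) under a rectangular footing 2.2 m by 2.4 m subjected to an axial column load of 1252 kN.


A = 2.2 * 2.4 = 5.28 m^2
q = P / A = 1252 / 5.28
= 237.1212 kPa

237.1212 kPa


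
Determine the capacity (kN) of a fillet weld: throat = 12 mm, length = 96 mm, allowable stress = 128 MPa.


Strength = throat * length * allowable stress
= 12 * 96 * 128 N
= 147456 N
= 147.46 kN

147.46 kN


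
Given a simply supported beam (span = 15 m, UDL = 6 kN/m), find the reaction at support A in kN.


Total load = w * L = 6 * 15 = 90 kN
By symmetry, each reaction R = total / 2 = 90 / 2 = 45.0 kN

45.0 kN


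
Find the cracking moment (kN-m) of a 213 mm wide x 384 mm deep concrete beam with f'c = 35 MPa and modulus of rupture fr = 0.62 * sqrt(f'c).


fr = 0.62 * sqrt(35) = 0.62 * 5.9161 = 3.668 MPa
I = 213 * 384^3 / 12 = 1005060096.0 mm^4
y_t = 192.0 mm
M_cr = fr * I / y_t = 3.668 * 1005060096.0 / 192.0 N-mm
= 19.2007 kN-m

19.2007 kN-m


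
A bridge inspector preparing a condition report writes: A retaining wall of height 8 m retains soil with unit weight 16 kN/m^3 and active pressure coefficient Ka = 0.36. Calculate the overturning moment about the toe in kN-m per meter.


Pa = 0.5 * Ka * gamma * H^2
= 0.5 * 0.36 * 16 * 8^2
= 184.32 kN/m
Arm = H / 3 = 8 / 3 = 2.6667 m
Mo = Pa * arm = Pa * H / 3 = 184.32 * 8 / 3 = 491.52 kN-m/m

491.52 kN-m/m


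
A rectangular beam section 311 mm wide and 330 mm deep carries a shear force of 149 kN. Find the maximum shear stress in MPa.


A = b * h = 311 * 330 = 102630 mm^2
V = 149 kN = 149000.0 N
tau_max = 1.5 * V / A = 1.5 * 149000.0 / 102630
= 2.1777 MPa

2.1777 MPa


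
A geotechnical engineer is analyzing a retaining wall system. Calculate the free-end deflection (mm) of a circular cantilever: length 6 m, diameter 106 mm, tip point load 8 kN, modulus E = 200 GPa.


I = pi * d^4 / 64 = pi * 106^4 / 64 = 6197169.29 mm^4
L = 6000.0 mm, P = 8000.0 N, E = 200000.0 MPa
delta = P * L^3 / (3 * E * I)
= 8000.0 * 6000.0^3 / (3 * 200000.0 * 6197169.29)
= 464.7283 mm

464.7283 mm


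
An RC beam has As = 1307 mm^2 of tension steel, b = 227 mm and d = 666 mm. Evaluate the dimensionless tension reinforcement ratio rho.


rho = As / (b * d)
= 1307 / (227 * 666)
= 1307 / 151182
= 0.008645 (dimensionless)

0.008645 (dimensionless)


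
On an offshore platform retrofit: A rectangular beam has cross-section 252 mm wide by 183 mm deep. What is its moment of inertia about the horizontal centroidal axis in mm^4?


I = b * h^3 / 12
= 252 * 183^3 / 12
= 252 * 6128487 / 12
= 128698227.0 mm^4

128698227.0 mm^4


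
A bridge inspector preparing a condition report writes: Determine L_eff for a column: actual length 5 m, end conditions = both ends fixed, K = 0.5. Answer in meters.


L_eff = K * L
= 0.5 * 5
= 2.5 m

2.5 m


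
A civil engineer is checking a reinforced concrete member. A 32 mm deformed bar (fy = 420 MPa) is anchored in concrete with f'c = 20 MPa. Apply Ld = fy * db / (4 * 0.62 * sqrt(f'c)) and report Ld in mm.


Ld = (fy * db) / (4 * 0.62 * sqrt(f'c))
= (420 * 32) / (4 * 0.62 * sqrt(20))
= 13440 / 11.0909
= 1211.8 mm

1211.8 mm


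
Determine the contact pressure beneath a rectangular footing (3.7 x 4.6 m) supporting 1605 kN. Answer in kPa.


A = 3.7 * 4.6 = 17.02 m^2
q = P / A = 1605 / 17.02
= 94.3008 kPa

94.3008 kPa


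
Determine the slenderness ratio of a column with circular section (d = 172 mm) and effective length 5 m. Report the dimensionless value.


Radius of gyration r = d / 4 = 172 / 4 = 43.0 mm
L_eff = 5000.0 mm
Slenderness ratio = L / r = 5000.0 / 43.0 = 116.28 (dimensionless)

116.28 (dimensionless)


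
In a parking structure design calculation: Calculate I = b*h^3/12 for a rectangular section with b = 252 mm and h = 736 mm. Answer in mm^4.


I = b * h^3 / 12
= 252 * 736^3 / 12
= 252 * 398688256 / 12
= 8372453376.0 mm^4

8372453376.0 mm^4


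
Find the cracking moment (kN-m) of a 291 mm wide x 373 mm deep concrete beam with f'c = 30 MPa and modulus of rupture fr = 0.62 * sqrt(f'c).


fr = 0.62 * sqrt(30) = 0.62 * 5.4772 = 3.3959 MPa
I = 291 * 373^3 / 12 = 1258456587.25 mm^4
y_t = 186.5 mm
M_cr = fr * I / y_t = 3.3959 * 1258456587.25 / 186.5 N-mm
= 22.9146 kN-m

22.9146 kN-m


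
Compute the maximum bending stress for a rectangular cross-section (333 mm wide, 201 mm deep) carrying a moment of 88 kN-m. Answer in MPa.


I = b * h^3 / 12 = 333 * 201^3 / 12 = 225346677.75 mm^4
y = h / 2 = 201 / 2 = 100.5 mm
M = 88 kN-m = 88000000.0 N-mm
sigma = M * y / I = 88000000.0 * 100.5 / 225346677.75
= 39.25 MPa

39.25 MPa


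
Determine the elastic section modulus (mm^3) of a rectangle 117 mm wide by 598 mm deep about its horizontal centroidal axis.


S = b * h^2 / 6
= 117 * 598^2 / 6
= 117 * 357604 / 6
= 6973278.0 mm^3

6973278.0 mm^3


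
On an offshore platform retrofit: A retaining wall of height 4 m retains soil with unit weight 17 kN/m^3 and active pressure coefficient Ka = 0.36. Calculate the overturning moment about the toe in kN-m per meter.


Pa = 0.5 * Ka * gamma * H^2
= 0.5 * 0.36 * 17 * 4^2
= 48.96 kN/m
Arm = H / 3 = 4 / 3 = 1.3333 m
Mo = Pa * arm = Pa * H / 3 = 48.96 * 4 / 3 = 65.28 kN-m/m

65.28 kN-m/m


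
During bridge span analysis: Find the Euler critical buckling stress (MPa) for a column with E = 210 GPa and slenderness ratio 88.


sigma_cr = pi^2 * E / lambda^2
= 9.8696 * 210000.0 / 88^2
= 9.8696 * 210000.0 / 7744
= 267.6416 MPa

267.6416 MPa


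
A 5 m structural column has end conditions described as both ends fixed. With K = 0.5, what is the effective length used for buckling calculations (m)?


L_eff = K * L
= 0.5 * 5
= 2.5 m

2.5 m


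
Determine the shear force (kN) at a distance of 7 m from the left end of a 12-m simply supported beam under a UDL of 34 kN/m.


R_A = w * L / 2 = 34 * 12 / 2 = 204.0 kN
V(x) = R_A - w * x = 204.0 - 34 * 7
= -34.0 kN

-34.0 kN


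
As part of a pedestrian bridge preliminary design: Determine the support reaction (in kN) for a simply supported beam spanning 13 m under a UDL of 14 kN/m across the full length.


Total load = w * L = 14 * 13 = 182 kN
By symmetry, each reaction R = total / 2 = 182 / 2 = 91.0 kN

91.0 kN


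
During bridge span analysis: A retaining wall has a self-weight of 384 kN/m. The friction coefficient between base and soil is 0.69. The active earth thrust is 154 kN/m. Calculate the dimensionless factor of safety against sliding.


Resisting force = mu * W = 0.69 * 384 = 264.96 kN/m
FOS = Resisting / Driving = 264.96 / 154
= 1.7205 (dimensionless)

1.7205 (dimensionless)


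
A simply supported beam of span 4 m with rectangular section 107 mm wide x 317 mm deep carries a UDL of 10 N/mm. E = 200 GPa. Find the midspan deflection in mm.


I = 107 * 317^3 / 12 = 284040532.58 mm^4
L = 4000.0 mm, w = 10 N/mm, E = 200000.0 MPa
delta = 5 * w * L^4 / (384 * E * I)
= 5 * 10 * 4000.0^4 / (384 * 200000.0 * 284040532.58)
= 0.5868 mm

0.5868 mm


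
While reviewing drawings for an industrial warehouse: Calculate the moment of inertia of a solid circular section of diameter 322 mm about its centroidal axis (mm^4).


r = d / 2 = 322 / 2 = 161.0 mm
I = pi * r^4 / 4 = pi * 161.0^4 / 4
= 527707644.47 mm^4

527707644.47 mm^4


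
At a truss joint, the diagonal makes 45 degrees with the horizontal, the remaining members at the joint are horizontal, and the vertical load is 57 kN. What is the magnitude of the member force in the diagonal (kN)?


At the joint, only the diagonal has a vertical component, so vertical equilibrium gives:
F * sin(45) = 57
F = 57 / sin(45)
= 57 / 0.707107
= 80.61 kN

80.61 kN


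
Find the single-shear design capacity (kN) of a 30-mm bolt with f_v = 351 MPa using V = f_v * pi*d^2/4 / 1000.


A = pi * d^2 / 4 = pi * 30^2 / 4 = 706.8583 mm^2
V = f_v * A / 1000 = 351 * 706.8583 / 1000
= 248.1073 kN

248.1073 kN


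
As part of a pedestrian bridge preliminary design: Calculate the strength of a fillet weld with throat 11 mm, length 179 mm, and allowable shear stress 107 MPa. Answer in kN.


Strength = throat * length * allowable stress
= 11 * 179 * 107 N
= 210683 N
= 210.68 kN

210.68 kN


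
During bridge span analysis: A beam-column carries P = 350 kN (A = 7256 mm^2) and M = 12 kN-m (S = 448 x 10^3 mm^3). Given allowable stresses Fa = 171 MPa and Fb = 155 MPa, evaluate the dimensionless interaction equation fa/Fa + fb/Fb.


f_a = P / A = 350000.0 / 7256 = 48.2359 MPa
f_b = M / S = 12000000.0 / 448000.0 = 26.7857 MPa
Ratio = f_a / Fa + f_b / Fb
= 48.2359 / 171 + 26.7857 / 155
= 0.4549 (dimensionless)

0.4549 (dimensionless)


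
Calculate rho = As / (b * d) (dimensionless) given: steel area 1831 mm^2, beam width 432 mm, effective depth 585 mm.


rho = As / (b * d)
= 1831 / (432 * 585)
= 1831 / 252720
= 0.007245 (dimensionless)

0.007245 (dimensionless)


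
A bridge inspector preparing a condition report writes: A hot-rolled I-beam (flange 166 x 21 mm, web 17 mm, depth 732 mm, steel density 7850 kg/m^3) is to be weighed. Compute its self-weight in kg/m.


A_flanges = 2 * 166 * 21 = 6972 mm^2
A_web = (732 - 2 * 21) * 17 = 11730 mm^2
A_total = 6972 + 11730 = 18702 mm^2 = 0.018702 m^2
Weight = rho * A = 7850 * 0.018702 = 146.8107 kg/m

146.8107 kg/m


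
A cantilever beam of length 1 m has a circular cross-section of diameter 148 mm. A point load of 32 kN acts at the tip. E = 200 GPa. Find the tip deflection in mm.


I = pi * d^4 / 64 = pi * 148^4 / 64 = 23551401.72 mm^4
L = 1000.0 mm, P = 32000.0 N, E = 200000.0 MPa
delta = P * L^3 / (3 * E * I)
= 32000.0 * 1000.0^3 / (3 * 200000.0 * 23551401.72)
= 2.2646 mm

2.2646 mm


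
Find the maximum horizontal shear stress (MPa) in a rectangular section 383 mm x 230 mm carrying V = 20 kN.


A = b * h = 383 * 230 = 88090 mm^2
V = 20 kN = 20000.0 N
tau_max = 1.5 * V / A = 1.5 * 20000.0 / 88090
= 0.3406 MPa

0.3406 MPa


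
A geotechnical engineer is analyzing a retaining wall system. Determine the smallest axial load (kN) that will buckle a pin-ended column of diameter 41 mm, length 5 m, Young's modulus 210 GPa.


I = pi * d^4 / 64 = 138709.22 mm^4
L = 5000.0 mm
P_cr = pi^2 * E * I / L^2
= 9.8696 * 210000.0 * 138709.22 / 5000.0^2
= 11499.64 N = 11.4996 kN

11.4996 kN


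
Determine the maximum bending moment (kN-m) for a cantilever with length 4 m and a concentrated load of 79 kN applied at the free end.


For a cantilever with a point load at the free end:
M_max = P * L = 79 * 4 = 316 kN-m

316 kN-m


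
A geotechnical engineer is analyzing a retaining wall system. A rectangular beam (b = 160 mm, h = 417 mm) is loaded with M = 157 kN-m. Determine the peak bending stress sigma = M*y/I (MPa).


I = b * h^3 / 12 = 160 * 417^3 / 12 = 966822840.0 mm^4
y = h / 2 = 417 / 2 = 208.5 mm
M = 157 kN-m = 157000000.0 N-mm
sigma = M * y / I = 157000000.0 * 208.5 / 966822840.0
= 33.86 MPa

33.86 MPa


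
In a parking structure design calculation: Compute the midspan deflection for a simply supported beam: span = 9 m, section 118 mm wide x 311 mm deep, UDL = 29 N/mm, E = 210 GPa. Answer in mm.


I = 118 * 311^3 / 12 = 295788938.17 mm^4
L = 9000.0 mm, w = 29 N/mm, E = 210000.0 MPa
delta = 5 * w * L^4 / (384 * E * I)
= 5 * 29 * 9000.0^4 / (384 * 210000.0 * 295788938.17)
= 39.8846 mm

39.8846 mm


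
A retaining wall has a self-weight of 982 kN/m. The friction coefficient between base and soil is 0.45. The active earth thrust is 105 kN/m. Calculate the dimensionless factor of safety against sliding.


Resisting force = mu * W = 0.45 * 982 = 441.9 kN/m
FOS = Resisting / Driving = 441.9 / 105
= 4.2086 (dimensionless)

4.2086 (dimensionless)


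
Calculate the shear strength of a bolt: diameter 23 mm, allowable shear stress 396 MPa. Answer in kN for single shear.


A = pi * d^2 / 4 = pi * 23^2 / 4 = 415.4756 mm^2
V = f_v * A / 1000 = 396 * 415.4756 / 1000
= 164.5283 kN

164.5283 kN


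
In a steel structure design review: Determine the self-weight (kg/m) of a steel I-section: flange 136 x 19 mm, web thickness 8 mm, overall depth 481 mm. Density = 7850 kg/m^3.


A_flanges = 2 * 136 * 19 = 5168 mm^2
A_web = (481 - 2 * 19) * 8 = 3544 mm^2
A_total = 5168 + 3544 = 8712 mm^2 = 0.008712 m^2
Weight = rho * A = 7850 * 0.008712 = 68.3892 kg/m

68.3892 kg/m


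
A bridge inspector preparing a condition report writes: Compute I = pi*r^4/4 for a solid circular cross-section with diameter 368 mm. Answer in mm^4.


r = d / 2 = 368 / 2 = 184.0 mm
I = pi * r^4 / 4 = pi * 184.0^4 / 4
= 900245944.09 mm^4

900245944.09 mm^4


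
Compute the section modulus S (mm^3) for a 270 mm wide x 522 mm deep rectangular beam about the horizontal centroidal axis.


S = b * h^2 / 6
= 270 * 522^2 / 6
= 270 * 272484 / 6
= 12261780.0 mm^3

12261780.0 mm^3


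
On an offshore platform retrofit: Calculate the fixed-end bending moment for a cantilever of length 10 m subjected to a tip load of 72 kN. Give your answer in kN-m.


For a cantilever with a point load at the free end:
M_max = P * L = 72 * 10 = 720 kN-m

720 kN-m


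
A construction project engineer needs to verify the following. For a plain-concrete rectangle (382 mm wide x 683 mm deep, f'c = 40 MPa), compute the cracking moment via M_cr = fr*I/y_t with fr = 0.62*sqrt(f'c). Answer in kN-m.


fr = 0.62 * sqrt(40) = 0.62 * 6.3246 = 3.9212 MPa
I = 382 * 683^3 / 12 = 10142481586.17 mm^4
y_t = 341.5 mm
M_cr = fr * I / y_t = 3.9212 * 10142481586.17 / 341.5 N-mm
= 116.4596 kN-m

116.4596 kN-m


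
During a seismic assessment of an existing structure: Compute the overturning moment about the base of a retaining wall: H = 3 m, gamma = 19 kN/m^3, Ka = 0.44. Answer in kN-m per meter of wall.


Pa = 0.5 * Ka * gamma * H^2
= 0.5 * 0.44 * 19 * 3^2
= 37.62 kN/m
Arm = H / 3 = 3 / 3 = 1.0 m
Mo = Pa * arm = Pa * H / 3 = 37.62 * 3 / 3 = 37.62 kN-m/m

37.62 kN-m/m


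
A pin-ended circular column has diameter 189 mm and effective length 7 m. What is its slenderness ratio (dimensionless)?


Radius of gyration r = d / 4 = 189 / 4 = 47.25 mm
L_eff = 7000.0 mm
Slenderness ratio = L / r = 7000.0 / 47.25 = 148.15 (dimensionless)

148.15 (dimensionless)


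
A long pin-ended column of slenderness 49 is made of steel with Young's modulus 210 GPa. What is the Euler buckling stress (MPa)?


sigma_cr = pi^2 * E / lambda^2
= 9.8696 * 210000.0 / 49^2
= 9.8696 * 210000.0 / 2401
= 863.2307 MPa

863.2307 MPa


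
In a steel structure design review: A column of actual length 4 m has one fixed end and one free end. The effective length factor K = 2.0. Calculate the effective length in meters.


L_eff = K * L
= 2.0 * 4
= 8.0 m

8.0 m


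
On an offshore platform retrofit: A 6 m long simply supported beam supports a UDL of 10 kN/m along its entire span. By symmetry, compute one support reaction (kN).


Total load = w * L = 10 * 6 = 60 kN
By symmetry, each reaction R = total / 2 = 60 / 2 = 30.0 kN

30.0 kN


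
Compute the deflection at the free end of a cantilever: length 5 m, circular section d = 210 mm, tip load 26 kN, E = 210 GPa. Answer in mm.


I = pi * d^4 / 64 = pi * 210^4 / 64 = 95465637.63 mm^4
L = 5000.0 mm, P = 26000.0 N, E = 210000.0 MPa
delta = P * L^3 / (3 * E * I)
= 26000.0 * 5000.0^3 / (3 * 210000.0 * 95465637.63)
= 54.0376 mm

54.0376 mm


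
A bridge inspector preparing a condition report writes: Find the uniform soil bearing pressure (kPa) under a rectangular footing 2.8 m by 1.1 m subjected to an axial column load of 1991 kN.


A = 2.8 * 1.1 = 3.08 m^2
q = P / A = 1991 / 3.08
= 646.4286 kPa

646.4286 kPa


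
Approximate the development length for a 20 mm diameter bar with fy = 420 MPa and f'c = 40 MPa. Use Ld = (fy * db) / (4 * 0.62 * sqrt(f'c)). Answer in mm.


Ld = (fy * db) / (4 * 0.62 * sqrt(f'c))
= (420 * 20) / (4 * 0.62 * sqrt(40))
= 8400 / 15.6849
= 535.55 mm

535.55 mm


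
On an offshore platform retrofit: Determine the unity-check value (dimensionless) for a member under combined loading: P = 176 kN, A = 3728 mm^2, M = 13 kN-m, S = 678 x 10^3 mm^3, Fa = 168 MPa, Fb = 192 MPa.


f_a = P / A = 176000.0 / 3728 = 47.2103 MPa
f_b = M / S = 13000000.0 / 678000.0 = 19.174 MPa
Ratio = f_a / Fa + f_b / Fb
= 47.2103 / 168 + 19.174 / 192
= 0.3809 (dimensionless)

0.3809 (dimensionless)


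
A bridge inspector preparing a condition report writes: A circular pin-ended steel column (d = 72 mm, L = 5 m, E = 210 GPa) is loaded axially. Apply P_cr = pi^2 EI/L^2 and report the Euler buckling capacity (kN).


I = pi * d^4 / 64 = 1319167.32 mm^4
L = 5000.0 mm
P_cr = pi^2 * E * I / L^2
= 9.8696 * 210000.0 * 1319167.32 / 5000.0^2
= 109365.14 N = 109.3651 kN

109.3651 kN


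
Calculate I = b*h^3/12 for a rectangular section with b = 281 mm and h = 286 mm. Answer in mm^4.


I = b * h^3 / 12
= 281 * 286^3 / 12
= 281 * 23393656 / 12
= 547801444.67 mm^4

547801444.67 mm^4


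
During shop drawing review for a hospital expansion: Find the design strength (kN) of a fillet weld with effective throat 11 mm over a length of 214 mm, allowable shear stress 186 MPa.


Strength = throat * length * allowable stress
= 11 * 214 * 186 N
= 437844 N
= 437.84 kN

437.84 kN


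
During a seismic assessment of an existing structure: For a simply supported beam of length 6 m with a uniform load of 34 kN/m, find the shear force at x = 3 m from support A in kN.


R_A = w * L / 2 = 34 * 6 / 2 = 102.0 kN
V(x) = R_A - w * x = 102.0 - 34 * 3
= 0.0 kN

0.0 kN


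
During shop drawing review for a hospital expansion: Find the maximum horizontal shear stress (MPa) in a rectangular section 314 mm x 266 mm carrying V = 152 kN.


A = b * h = 314 * 266 = 83524 mm^2
V = 152 kN = 152000.0 N
tau_max = 1.5 * V / A = 1.5 * 152000.0 / 83524
= 2.7298 MPa

2.7298 MPa


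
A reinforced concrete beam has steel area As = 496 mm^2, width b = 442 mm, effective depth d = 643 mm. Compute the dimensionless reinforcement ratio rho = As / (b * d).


rho = As / (b * d)
= 496 / (442 * 643)
= 496 / 284206
= 0.001745 (dimensionless)

0.001745 (dimensionless)


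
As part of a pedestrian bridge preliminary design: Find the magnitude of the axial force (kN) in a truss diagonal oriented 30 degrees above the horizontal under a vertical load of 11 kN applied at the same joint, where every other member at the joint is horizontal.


At the joint, only the diagonal has a vertical component, so vertical equilibrium gives:
F * sin(30) = 11
F = 11 / sin(30)
= 11 / 0.5
= 22.0 kN

22.0 kN


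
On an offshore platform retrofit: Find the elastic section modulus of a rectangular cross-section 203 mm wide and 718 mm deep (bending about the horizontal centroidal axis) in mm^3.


S = b * h^2 / 6
= 203 * 718^2 / 6
= 203 * 515524 / 6
= 17441895.33 mm^3

17441895.33 mm^3


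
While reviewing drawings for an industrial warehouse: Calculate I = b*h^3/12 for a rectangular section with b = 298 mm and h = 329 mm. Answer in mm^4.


I = b * h^3 / 12
= 298 * 329^3 / 12
= 298 * 35611289 / 12
= 884347010.17 mm^4

884347010.17 mm^4


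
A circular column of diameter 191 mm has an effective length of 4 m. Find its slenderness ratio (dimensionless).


Radius of gyration r = d / 4 = 191 / 4 = 47.75 mm
L_eff = 4000.0 mm
Slenderness ratio = L / r = 4000.0 / 47.75 = 83.77 (dimensionless)

83.77 (dimensionless)


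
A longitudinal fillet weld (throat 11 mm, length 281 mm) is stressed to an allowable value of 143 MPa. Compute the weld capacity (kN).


Strength = throat * length * allowable stress
= 11 * 281 * 143 N
= 442013 N
= 442.01 kN

442.01 kN


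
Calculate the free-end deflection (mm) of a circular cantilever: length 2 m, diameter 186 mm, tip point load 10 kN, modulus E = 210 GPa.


I = pi * d^4 / 64 = pi * 186^4 / 64 = 58751867.48 mm^4
L = 2000.0 mm, P = 10000.0 N, E = 210000.0 MPa
delta = P * L^3 / (3 * E * I)
= 10000.0 * 2000.0^3 / (3 * 210000.0 * 58751867.48)
= 2.1614 mm

2.1614 mm


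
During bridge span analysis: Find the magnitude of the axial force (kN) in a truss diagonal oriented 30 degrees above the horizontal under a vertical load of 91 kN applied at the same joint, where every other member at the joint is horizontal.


At the joint, only the diagonal has a vertical component, so vertical equilibrium gives:
F * sin(30) = 91
F = 91 / sin(30)
= 91 / 0.5
= 182.0 kN

182.0 kN


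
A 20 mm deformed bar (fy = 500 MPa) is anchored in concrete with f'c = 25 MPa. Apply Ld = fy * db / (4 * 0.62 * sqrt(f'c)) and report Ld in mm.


Ld = (fy * db) / (4 * 0.62 * sqrt(f'c))
= (500 * 20) / (4 * 0.62 * sqrt(25))
= 10000 / 12.4
= 806.45 mm

806.45 mm


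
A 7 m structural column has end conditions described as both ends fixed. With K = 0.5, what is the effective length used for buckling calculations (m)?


L_eff = K * L
= 0.5 * 7
= 3.5 m

3.5 m


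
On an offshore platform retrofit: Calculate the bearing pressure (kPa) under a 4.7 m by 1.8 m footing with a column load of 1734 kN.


A = 4.7 * 1.8 = 8.46 m^2
q = P / A = 1734 / 8.46
= 204.9645 kPa

204.9645 kPa


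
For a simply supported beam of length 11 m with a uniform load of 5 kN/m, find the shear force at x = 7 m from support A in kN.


R_A = w * L / 2 = 5 * 11 / 2 = 27.5 kN
V(x) = R_A - w * x = 27.5 - 5 * 7
= -7.5 kN

-7.5 kN


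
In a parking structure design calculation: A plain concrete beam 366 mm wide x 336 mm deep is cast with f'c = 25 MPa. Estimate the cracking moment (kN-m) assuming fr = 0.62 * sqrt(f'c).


fr = 0.62 * sqrt(25) = 0.62 * 5.0 = 3.1 MPa
I = 366 * 336^3 / 12 = 1156958208.0 mm^4
y_t = 168.0 mm
M_cr = fr * I / y_t = 3.1 * 1156958208.0 / 168.0 N-mm
= 21.3486 kN-m

21.3486 kN-m


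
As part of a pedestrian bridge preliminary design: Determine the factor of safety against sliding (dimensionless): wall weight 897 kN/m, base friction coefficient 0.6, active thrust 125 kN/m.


Resisting force = mu * W = 0.6 * 897 = 538.2 kN/m
FOS = Resisting / Driving = 538.2 / 125
= 4.3056 (dimensionless)

4.3056 (dimensionless)


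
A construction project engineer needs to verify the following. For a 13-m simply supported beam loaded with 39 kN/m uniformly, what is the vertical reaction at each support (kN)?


Total load = w * L = 39 * 13 = 507 kN
By symmetry, each reaction R = total / 2 = 507 / 2 = 253.5 kN

253.5 kN


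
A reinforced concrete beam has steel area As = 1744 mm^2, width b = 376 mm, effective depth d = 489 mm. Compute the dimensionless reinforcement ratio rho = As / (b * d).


rho = As / (b * d)
= 1744 / (376 * 489)
= 1744 / 183864
= 0.009485 (dimensionless)

0.009485 (dimensionless)


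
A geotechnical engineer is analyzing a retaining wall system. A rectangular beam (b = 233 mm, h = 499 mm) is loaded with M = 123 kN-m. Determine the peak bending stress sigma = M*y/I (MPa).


I = b * h^3 / 12 = 233 * 499^3 / 12 = 2412549938.92 mm^4
y = h / 2 = 499 / 2 = 249.5 mm
M = 123 kN-m = 123000000.0 N-mm
sigma = M * y / I = 123000000.0 * 249.5 / 2412549938.92
= 12.72 MPa

12.72 MPa


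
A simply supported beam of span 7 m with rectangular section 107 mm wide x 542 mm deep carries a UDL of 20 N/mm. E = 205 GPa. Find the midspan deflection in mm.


I = 107 * 542^3 / 12 = 1419712451.33 mm^4
L = 7000.0 mm, w = 20 N/mm, E = 205000.0 MPa
delta = 5 * w * L^4 / (384 * E * I)
= 5 * 20 * 7000.0^4 / (384 * 205000.0 * 1419712451.33)
= 2.1484 mm

2.1484 mm


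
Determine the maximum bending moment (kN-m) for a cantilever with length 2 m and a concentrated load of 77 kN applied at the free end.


For a cantilever with a point load at the free end:
M_max = P * L = 77 * 2 = 154 kN-m

154 kN-m


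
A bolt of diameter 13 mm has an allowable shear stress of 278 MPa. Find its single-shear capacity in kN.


A = pi * d^2 / 4 = pi * 13^2 / 4 = 132.7323 mm^2
V = f_v * A / 1000 = 278 * 132.7323 / 1000
= 36.8996 kN

36.8996 kN


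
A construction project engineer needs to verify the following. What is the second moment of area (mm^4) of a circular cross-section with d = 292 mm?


r = d / 2 = 292 / 2 = 146.0 mm
I = pi * r^4 / 4 = pi * 146.0^4 / 4
= 356862821.2 mm^4

356862821.2 mm^4


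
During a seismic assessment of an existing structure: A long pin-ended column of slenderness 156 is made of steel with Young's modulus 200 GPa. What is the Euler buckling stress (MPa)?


sigma_cr = pi^2 * E / lambda^2
= 9.8696 * 200000.0 / 156^2
= 9.8696 * 200000.0 / 24336
= 81.1111 MPa

81.1111 MPa


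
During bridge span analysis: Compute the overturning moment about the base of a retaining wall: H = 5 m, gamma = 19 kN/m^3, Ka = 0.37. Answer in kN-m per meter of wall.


Pa = 0.5 * Ka * gamma * H^2
= 0.5 * 0.37 * 19 * 5^2
= 87.875 kN/m
Arm = H / 3 = 5 / 3 = 1.6667 m
Mo = Pa * arm = Pa * H / 3 = 87.875 * 5 / 3 = 146.4583 kN-m/m

146.4583 kN-m/m


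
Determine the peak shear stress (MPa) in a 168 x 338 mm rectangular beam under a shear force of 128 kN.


A = b * h = 168 * 338 = 56784 mm^2
V = 128 kN = 128000.0 N
tau_max = 1.5 * V / A = 1.5 * 128000.0 / 56784
= 3.3812 MPa

3.3812 MPa


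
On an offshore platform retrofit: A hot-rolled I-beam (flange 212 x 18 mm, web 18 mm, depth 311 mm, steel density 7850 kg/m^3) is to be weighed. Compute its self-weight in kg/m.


A_flanges = 2 * 212 * 18 = 7632 mm^2
A_web = (311 - 2 * 18) * 18 = 4950 mm^2
A_total = 7632 + 4950 = 12582 mm^2 = 0.012582 m^2
Weight = rho * A = 7850 * 0.012582 = 98.7687 kg/m

98.7687 kg/m


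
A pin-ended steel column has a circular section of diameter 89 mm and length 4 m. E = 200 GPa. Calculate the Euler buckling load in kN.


I = pi * d^4 / 64 = 3079852.55 mm^4
L = 4000.0 mm
P_cr = pi^2 * E * I / L^2
= 9.8696 * 200000.0 * 3079852.55 / 4000.0^2
= 379961.58 N = 379.9616 kN

379.9616 kN


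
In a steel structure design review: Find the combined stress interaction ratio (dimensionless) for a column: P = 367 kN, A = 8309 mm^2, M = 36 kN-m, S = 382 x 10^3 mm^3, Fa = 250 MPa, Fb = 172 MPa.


f_a = P / A = 367000.0 / 8309 = 44.169 MPa
f_b = M / S = 36000000.0 / 382000.0 = 94.2408 MPa
Ratio = f_a / Fa + f_b / Fb
= 44.169 / 250 + 94.2408 / 172
= 0.7246 (dimensionless)

0.7246 (dimensionless)


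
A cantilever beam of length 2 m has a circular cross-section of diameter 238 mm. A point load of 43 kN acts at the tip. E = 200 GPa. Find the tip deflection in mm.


I = pi * d^4 / 64 = pi * 238^4 / 64 = 157498973.25 mm^4
L = 2000.0 mm, P = 43000.0 N, E = 200000.0 MPa
delta = P * L^3 / (3 * E * I)
= 43000.0 * 2000.0^3 / (3 * 200000.0 * 157498973.25)
= 3.6402 mm

3.6402 mm


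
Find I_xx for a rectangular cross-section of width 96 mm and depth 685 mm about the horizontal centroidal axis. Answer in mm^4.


I = b * h^3 / 12
= 96 * 685^3 / 12
= 96 * 321419125 / 12
= 2571353000.0 mm^4

2571353000.0 mm^4


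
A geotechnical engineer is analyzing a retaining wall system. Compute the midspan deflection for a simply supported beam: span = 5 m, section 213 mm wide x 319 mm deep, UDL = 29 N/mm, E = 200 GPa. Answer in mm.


I = 213 * 319^3 / 12 = 576196222.25 mm^4
L = 5000.0 mm, w = 29 N/mm, E = 200000.0 MPa
delta = 5 * w * L^4 / (384 * E * I)
= 5 * 29 * 5000.0^4 / (384 * 200000.0 * 576196222.25)
= 2.0479 mm

2.0479 mm


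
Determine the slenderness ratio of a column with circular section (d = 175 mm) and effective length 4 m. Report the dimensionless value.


Radius of gyration r = d / 4 = 175 / 4 = 43.75 mm
L_eff = 4000.0 mm
Slenderness ratio = L / r = 4000.0 / 43.75 = 91.43 (dimensionless)

91.43 (dimensionless)


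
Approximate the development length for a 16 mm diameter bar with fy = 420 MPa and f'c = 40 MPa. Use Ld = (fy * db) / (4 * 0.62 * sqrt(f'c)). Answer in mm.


Ld = (fy * db) / (4 * 0.62 * sqrt(f'c))
= (420 * 16) / (4 * 0.62 * sqrt(40))
= 6720 / 15.6849
= 428.44 mm

428.44 mm


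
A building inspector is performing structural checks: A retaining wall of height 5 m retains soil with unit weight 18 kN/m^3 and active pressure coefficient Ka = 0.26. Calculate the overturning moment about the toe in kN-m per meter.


Pa = 0.5 * Ka * gamma * H^2
= 0.5 * 0.26 * 18 * 5^2
= 58.5 kN/m
Arm = H / 3 = 5 / 3 = 1.6667 m
Mo = Pa * arm = Pa * H / 3 = 58.5 * 5 / 3 = 97.5 kN-m/m

97.5 kN-m/m


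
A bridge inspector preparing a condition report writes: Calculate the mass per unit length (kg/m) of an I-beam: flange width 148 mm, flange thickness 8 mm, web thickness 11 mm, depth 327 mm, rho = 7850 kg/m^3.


A_flanges = 2 * 148 * 8 = 2368 mm^2
A_web = (327 - 2 * 8) * 11 = 3421 mm^2
A_total = 2368 + 3421 = 5789 mm^2 = 0.005789 m^2
Weight = rho * A = 7850 * 0.005789 = 45.4436 kg/m

45.4436 kg/m


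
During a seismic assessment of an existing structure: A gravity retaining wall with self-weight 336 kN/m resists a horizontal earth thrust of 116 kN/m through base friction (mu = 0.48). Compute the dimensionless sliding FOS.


Resisting force = mu * W = 0.48 * 336 = 161.28 kN/m
FOS = Resisting / Driving = 161.28 / 116
= 1.3903 (dimensionless)

1.3903 (dimensionless)


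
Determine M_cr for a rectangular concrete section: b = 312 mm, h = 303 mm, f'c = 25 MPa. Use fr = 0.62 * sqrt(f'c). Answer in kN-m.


fr = 0.62 * sqrt(25) = 0.62 * 5.0 = 3.1 MPa
I = 312 * 303^3 / 12 = 723271302.0 mm^4
y_t = 151.5 mm
M_cr = fr * I / y_t = 3.1 * 723271302.0 / 151.5 N-mm
= 14.7996 kN-m

14.7996 kN-m


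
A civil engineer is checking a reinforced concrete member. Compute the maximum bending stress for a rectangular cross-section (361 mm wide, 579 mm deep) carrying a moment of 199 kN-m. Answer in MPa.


I = b * h^3 / 12 = 361 * 579^3 / 12 = 5839311548.25 mm^4
y = h / 2 = 579 / 2 = 289.5 mm
M = 199 kN-m = 199000000.0 N-mm
sigma = M * y / I = 199000000.0 * 289.5 / 5839311548.25
= 9.87 MPa

9.87 MPa


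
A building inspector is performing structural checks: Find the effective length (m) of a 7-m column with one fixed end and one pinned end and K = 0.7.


L_eff = K * L
= 0.7 * 7
= 4.9 m

4.9 m


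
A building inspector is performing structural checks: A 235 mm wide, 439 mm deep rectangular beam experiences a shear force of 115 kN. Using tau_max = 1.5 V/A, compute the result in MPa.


A = b * h = 235 * 439 = 103165 mm^2
V = 115 kN = 115000.0 N
tau_max = 1.5 * V / A = 1.5 * 115000.0 / 103165
= 1.6721 MPa

1.6721 MPa


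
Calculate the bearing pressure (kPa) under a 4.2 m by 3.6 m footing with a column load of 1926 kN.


A = 4.2 * 3.6 = 15.12 m^2
q = P / A = 1926 / 15.12
= 127.381 kPa

127.381 kPa


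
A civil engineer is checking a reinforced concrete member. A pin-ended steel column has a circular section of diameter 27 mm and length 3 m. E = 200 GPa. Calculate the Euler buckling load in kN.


I = pi * d^4 / 64 = 26087.05 mm^4
L = 3000.0 mm
P_cr = pi^2 * E * I / L^2
= 9.8696 * 200000.0 * 26087.05 / 3000.0^2
= 5721.53 N = 5.7215 kN

5.7215 kN


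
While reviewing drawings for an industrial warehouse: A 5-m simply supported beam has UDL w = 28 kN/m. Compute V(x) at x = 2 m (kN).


R_A = w * L / 2 = 28 * 5 / 2 = 70.0 kN
V(x) = R_A - w * x = 70.0 - 28 * 2
= 14.0 kN

14.0 kN


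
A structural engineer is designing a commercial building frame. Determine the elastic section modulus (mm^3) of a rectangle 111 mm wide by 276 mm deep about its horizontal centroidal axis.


S = b * h^2 / 6
= 111 * 276^2 / 6
= 111 * 76176 / 6
= 1409256.0 mm^3

1409256.0 mm^3


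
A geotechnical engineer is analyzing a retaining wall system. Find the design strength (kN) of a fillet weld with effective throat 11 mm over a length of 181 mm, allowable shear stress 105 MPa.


Strength = throat * length * allowable stress
= 11 * 181 * 105 N
= 209055 N
= 209.06 kN

209.06 kN


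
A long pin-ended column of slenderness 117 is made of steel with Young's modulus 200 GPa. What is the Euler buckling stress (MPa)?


sigma_cr = pi^2 * E / lambda^2
= 9.8696 * 200000.0 / 117^2
= 9.8696 * 200000.0 / 13689
= 144.1976 MPa

144.1976 MPa


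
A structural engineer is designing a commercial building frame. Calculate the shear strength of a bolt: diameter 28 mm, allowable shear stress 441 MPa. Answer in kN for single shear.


A = pi * d^2 / 4 = pi * 28^2 / 4 = 615.7522 mm^2
V = f_v * A / 1000 = 441 * 615.7522 / 1000
= 271.5467 kN

271.5467 kN


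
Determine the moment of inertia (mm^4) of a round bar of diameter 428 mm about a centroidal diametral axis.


r = d / 2 = 428 / 2 = 214.0 mm
I = pi * r^4 / 4 = pi * 214.0^4 / 4
= 1647194846.15 mm^4

1647194846.15 mm^4


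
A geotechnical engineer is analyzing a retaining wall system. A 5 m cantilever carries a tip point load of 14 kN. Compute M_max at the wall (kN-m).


For a cantilever with a point load at the free end:
M_max = P * L = 14 * 5 = 70 kN-m

70 kN-m


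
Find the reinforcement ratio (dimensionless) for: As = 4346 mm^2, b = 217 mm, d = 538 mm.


rho = As / (b * d)
= 4346 / (217 * 538)
= 4346 / 116746
= 0.037226 (dimensionless)

0.037226 (dimensionless)


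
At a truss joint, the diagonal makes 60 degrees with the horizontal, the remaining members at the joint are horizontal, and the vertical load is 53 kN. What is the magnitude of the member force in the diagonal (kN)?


At the joint, only the diagonal has a vertical component, so vertical equilibrium gives:
F * sin(60) = 53
F = 53 / sin(60)
= 53 / 0.866025
= 61.2 kN

61.2 kN


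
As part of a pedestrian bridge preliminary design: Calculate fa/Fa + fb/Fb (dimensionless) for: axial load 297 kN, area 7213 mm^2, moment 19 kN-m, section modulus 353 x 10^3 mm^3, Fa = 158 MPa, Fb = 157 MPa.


f_a = P / A = 297000.0 / 7213 = 41.1757 MPa
f_b = M / S = 19000000.0 / 353000.0 = 53.8244 MPa
Ratio = f_a / Fa + f_b / Fb
= 41.1757 / 158 + 53.8244 / 157
= 0.6034 (dimensionless)

0.6034 (dimensionless)


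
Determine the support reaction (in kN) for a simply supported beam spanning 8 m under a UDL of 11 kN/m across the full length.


Total load = w * L = 11 * 8 = 88 kN
By symmetry, each reaction R = total / 2 = 88 / 2 = 44.0 kN

44.0 kN


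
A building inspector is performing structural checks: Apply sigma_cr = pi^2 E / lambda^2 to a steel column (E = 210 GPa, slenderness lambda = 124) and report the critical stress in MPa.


sigma_cr = pi^2 * E / lambda^2
= 9.8696 * 210000.0 / 124^2
= 9.8696 * 210000.0 / 15376
= 134.7956 MPa

134.7956 MPa


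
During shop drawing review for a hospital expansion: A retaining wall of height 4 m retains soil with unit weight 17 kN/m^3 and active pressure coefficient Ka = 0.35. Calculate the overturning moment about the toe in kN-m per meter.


Pa = 0.5 * Ka * gamma * H^2
= 0.5 * 0.35 * 17 * 4^2
= 47.6 kN/m
Arm = H / 3 = 4 / 3 = 1.3333 m
Mo = Pa * arm = Pa * H / 3 = 47.6 * 4 / 3 = 63.4667 kN-m/m

63.4667 kN-m/m


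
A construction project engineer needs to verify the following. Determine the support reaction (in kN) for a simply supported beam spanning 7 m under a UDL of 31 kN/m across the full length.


Total load = w * L = 31 * 7 = 217 kN
By symmetry, each reaction R = total / 2 = 217 / 2 = 108.5 kN

108.5 kN
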